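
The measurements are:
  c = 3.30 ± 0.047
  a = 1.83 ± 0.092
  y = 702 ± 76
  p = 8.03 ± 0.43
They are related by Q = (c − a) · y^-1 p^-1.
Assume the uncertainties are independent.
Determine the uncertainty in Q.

Let u = c − a = 1.47. δu = √(δc² + δa²) = √(0.00221 + 0.00846) = 0.103, so δu/u = 0.0703.
Q is then a monomial in u, y, p:
δQ/Q = √((δu/u)² + (-1·δy/y)² + (-1·δp/p)²) = √(0.00494 + 0.0117 + 0.00287) = 0.140
Q = 0.000261, so δQ = 0.140 × 0.000261 = 3.64e-05.

3.64e-05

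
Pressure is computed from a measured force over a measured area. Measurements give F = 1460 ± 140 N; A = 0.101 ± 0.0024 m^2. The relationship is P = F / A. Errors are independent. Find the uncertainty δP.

For a monomial P ∝ F, A^-1, fractional errors add in quadrature:
  (1·δF/F)² = (1×0.0959)² = 0.00919;  (-1·δA/A)² = (-1×0.0238)² = 0.000565
δP/P = √(0.00976) = 0.0988
P = 14500 Pa, so δP = 0.0988 × 14500 = 1430 Pa.

1430 Pa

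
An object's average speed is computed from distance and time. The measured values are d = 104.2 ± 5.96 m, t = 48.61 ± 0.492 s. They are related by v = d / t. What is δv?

For a monomial v ∝ d, t^-1, fractional errors add in quadrature:
  (1·δd/d)² = (1×0.0572)² = 0.00327;  (-1·δt/t)² = (-1×0.0101)² = 0.000102
δv/v = √(0.00337) = 0.0581
v = 2.144 m/s, so δv = 0.0581 × 2.144 = 0.125 m/s.

0.125 m/s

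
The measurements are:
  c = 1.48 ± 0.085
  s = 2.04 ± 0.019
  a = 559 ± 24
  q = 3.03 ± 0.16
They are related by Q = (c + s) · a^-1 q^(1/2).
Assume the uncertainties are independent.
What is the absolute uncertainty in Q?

Let u = c + s = 3.52. δu = √(δc² + δs²) = √(0.00723 + 0.000361) = 0.0871, so δu/u = 0.0247.
Q is then a monomial in u, a, q:
δQ/Q = √((δu/u)² + (-1·δa/a)² + (½·δq/q)²) = √(0.000612 + 0.00184 + 0.000697) = 0.0561
Q = 0.0110, so δQ = 0.0561 × 0.0110 = 0.000615.

0.000615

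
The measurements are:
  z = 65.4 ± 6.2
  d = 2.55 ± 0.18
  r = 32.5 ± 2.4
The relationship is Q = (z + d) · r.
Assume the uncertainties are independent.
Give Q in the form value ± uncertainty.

Let u = z + d = 68.0. δu = √(δz² + δd²) = √(38.4 + 0.0324) = 6.20, so δu/u = 0.0913.
Q is then a monomial in u, r:
δQ/Q = √((δu/u)² + (1·δr/r)²) = √(0.00833 + 0.00545) = 0.117
Q = 2210, so δQ = 0.117 × 2210 = 259.

2210 ± 259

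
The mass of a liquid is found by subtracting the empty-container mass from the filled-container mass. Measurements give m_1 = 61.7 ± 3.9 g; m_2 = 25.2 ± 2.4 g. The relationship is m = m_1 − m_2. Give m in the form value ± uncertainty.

36.5 ± 4.58 g

m is a linear combination, so absolute uncertainties add in quadrature:
  (δm_1)² = 15.2;  (δm_2)² = 5.76
δm = √(21.0) = 4.58 g
m = 36.5 g.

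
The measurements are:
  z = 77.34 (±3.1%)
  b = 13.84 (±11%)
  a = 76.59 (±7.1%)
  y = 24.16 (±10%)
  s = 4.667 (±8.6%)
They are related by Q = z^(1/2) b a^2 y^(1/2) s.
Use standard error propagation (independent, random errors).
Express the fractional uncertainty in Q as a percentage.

Relative error in a monomial: (δQ/Q)² = Σ (nᵢ · δxᵢ/xᵢ)².
  (½·δz/z)² = (0.5×0.0310)² = 0.000240;  (1·δb/b)² = (1×0.110)² = 0.0121;  (2·δa/a)² = (2×0.0710)² = 0.0202;  (½·δy/y)² = (0.5×0.100)² = 0.00250;  (1·δs/s)² = (1×0.0860)² = 0.00740
δQ/Q = √(0.0424) = 0.206

20.6%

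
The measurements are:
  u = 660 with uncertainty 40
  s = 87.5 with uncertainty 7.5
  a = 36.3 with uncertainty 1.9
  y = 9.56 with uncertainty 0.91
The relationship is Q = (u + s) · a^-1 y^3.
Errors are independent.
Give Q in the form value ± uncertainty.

18000 ± 5310

Let w = u + s = 748. δw = √(δu² + δs²) = √(1600 + 56.2) = 40.7, so δw/w = 0.0544.
Q is then a monomial in w, a, y:
δQ/Q = √((δw/w)² + (-1·δa/a)² + (3·δy/y)²) = √(0.00296 + 0.00274 + 0.0815) = 0.295
Q = 18000, so δQ = 0.295 × 18000 = 5310.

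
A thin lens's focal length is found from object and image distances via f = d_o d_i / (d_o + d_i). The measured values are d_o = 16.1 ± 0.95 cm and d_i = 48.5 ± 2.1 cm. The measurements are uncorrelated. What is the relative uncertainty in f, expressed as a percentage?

∂f/∂d_o = (d_i/(d_o+d_i))² = 0.564;  ∂f/∂d_i = (d_o/(d_o+d_i))² = 0.0621
δf = √((∂f/∂d_o · δd_o)² + (∂f/∂d_i · δd_i)²) = √(0.287 + 0.0170) = 0.551 cm
f = 12.1 cm, so δf/f = 0.551/12.1 = 0.0456.

4.56%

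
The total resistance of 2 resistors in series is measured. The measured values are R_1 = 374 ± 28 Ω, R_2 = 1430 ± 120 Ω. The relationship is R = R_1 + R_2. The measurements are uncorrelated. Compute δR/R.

R is a linear combination, so absolute uncertainties add in quadrature:
  (δR_1)² = 784;  (δR_2)² = 14400
δR = √(15200) = 123 Ω
R = 1800 Ω, so δR/R = 123/1800 = 0.0683.

0.0683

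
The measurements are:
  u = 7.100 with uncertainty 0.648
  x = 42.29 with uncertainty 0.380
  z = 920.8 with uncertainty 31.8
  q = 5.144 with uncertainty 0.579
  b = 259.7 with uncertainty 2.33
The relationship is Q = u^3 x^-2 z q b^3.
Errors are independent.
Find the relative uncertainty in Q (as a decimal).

Q is a product of powers, so relative uncertainties combine in quadrature:
  (3·δu/u)² = (3×0.0913)² = 0.0750;  (-2·δx/x)² = (-2×0.00899)² = 0.000323;  (1·δz/z)² = (1×0.0345)² = 0.00119;  (1·δq/q)² = (1×0.113)² = 0.0127;  (3·δb/b)² = (3×0.00897)² = 0.000724
δQ/Q = √(0.0899) = 0.300

0.300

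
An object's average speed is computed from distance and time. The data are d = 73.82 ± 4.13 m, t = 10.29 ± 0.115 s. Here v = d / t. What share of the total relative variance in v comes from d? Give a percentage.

(δv/v)² = (1·δd/d)² + (-1·δt/t)²
  d term: (1×0.0559)² = 0.00313
  t term: (-1×0.0112)² = 0.000125
Total = 0.00325. Share from d = 0.00313/0.00325 = 0.962.

96.2%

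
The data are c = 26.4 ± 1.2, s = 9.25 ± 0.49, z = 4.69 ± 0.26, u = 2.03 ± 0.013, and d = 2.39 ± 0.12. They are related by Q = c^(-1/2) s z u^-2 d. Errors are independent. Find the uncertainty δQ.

Since Q is a product/quotient, work with relative uncertainties:
  (−½·δc/c)² = (-0.5×0.0455)² = 0.000517;  (1·δs/s)² = (1×0.0530)² = 0.00281;  (1·δz/z)² = (1×0.0554)² = 0.00307;  (-2·δu/u)² = (-2×0.00640)² = 0.000164;  (1·δd/d)² = (1×0.0502)² = 0.00252
δQ/Q = √(0.00908) = 0.0953
Q = 4.90, so δQ = 0.0953 × 4.90 = 0.467.

0.467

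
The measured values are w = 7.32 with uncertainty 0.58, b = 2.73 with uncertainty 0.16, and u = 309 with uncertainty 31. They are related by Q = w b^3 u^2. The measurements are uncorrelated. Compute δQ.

3.96e+06

Each factor contributes (exponent × relative error)² to (δQ/Q)²:
  (1·δw/w)² = (1×0.0792)² = 0.00628;  (3·δb/b)² = (3×0.0586)² = 0.0309;  (2·δu/u)² = (2×0.100)² = 0.0403
δQ/Q = √(0.0775) = 0.278
Q = 1.42e+07, so δQ = 0.278 × 1.42e+07 = 3.96e+06.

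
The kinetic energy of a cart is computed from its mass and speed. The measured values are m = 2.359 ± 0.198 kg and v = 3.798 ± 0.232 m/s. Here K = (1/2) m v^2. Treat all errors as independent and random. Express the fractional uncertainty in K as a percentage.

Each factor contributes (exponent × relative error)² to (δK/K)²:
  (1·δm/m)² = (1×0.0839)² = 0.00704;  (2·δv/v)² = (2×0.0611)² = 0.0149
δK/K = √(0.0220) = 0.148

14.8%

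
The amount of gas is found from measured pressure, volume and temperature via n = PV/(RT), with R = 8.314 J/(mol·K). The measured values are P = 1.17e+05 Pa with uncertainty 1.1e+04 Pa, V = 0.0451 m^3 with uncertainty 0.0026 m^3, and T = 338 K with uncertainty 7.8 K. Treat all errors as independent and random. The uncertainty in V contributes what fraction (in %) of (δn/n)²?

26.2%

(δn/n)² = (1·δP/P)² + (1·δV/V)² + (-1·δT/T)²
  P term: (1×0.0940)² = 0.00884
  V term: (1×0.0576)² = 0.00332
  T term: (-1×0.0231)² = 0.000533
Total = 0.0127. Share from V = 0.00332/0.0127 = 0.262.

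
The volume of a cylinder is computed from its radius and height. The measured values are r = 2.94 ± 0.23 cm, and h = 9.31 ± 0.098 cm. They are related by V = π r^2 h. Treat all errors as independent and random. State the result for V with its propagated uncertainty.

253 ± 39.6 cm^3

Each factor contributes (exponent × relative error)² to (δV/V)²:
  (2·δr/r)² = (2×0.0782)² = 0.0245;  (1·δh/h)² = (1×0.0105)² = 0.000111
δV/V = √(0.0246) = 0.157
V = 253 cm^3, so δV = 0.157 × 253 = 39.6 cm^3.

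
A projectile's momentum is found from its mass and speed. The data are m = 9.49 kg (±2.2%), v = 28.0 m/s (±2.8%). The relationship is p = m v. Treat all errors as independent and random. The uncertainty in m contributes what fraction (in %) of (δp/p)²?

38.2%

(δp/p)² = (1·δm/m)² + (1·δv/v)²
  m term: (1×0.0220)² = 0.000484
  v term: (1×0.0280)² = 0.000784
Total = 0.00127. Share from m = 0.000484/0.00127 = 0.382.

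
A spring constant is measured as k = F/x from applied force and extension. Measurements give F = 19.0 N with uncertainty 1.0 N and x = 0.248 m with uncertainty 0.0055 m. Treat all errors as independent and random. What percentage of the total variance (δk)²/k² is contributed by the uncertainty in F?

(δk/k)² = (1·δF/F)² + (-1·δx/x)²
  F term: (1×0.0526)² = 0.00277
  x term: (-1×0.0222)² = 0.000492
Total = 0.00326. Share from F = 0.00277/0.00326 = 0.849.

84.9%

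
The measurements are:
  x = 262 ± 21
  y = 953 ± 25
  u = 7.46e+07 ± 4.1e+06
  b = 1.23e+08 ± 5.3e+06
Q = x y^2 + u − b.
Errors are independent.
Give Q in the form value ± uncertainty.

(1.90 ± 0.238) × 10^8

Let p = x·y^2 = 2.38e+08. δp/p = √((1·δx/x)² + (2·δy/y)²) = √(0.00642 + 0.00275) = 0.0958, so δp = 2.28e+07.
Q = p + u − b: δQ = √(δp² + δu² + δb²) = √(5.2e+14 + 1.68e+13 + 2.81e+13) = 2.38e+07
Q = 1.9e+08.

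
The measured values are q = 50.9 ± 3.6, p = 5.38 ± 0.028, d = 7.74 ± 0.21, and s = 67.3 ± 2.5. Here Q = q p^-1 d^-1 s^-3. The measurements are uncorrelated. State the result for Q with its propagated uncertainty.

For a monomial Q ∝ q, p^-1, d^-1, s^-3, fractional errors add in quadrature:
  (1·δq/q)² = (1×0.0707)² = 0.00500;  (-1·δp/p)² = (-1×0.00520)² = 2.71e-05;  (-1·δd/d)² = (-1×0.0271)² = 0.000736;  (-3·δs/s)² = (-3×0.0371)² = 0.0124
δQ/Q = √(0.0182) = 0.135
Q = 4.01e-06, so δQ = 0.135 × 4.01e-06 = 5.41e-07.

(4.01 ± 0.541) × 10^-6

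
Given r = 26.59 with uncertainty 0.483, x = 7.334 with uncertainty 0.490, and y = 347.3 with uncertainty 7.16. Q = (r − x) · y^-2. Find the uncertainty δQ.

8.71e-06

Let u = r − x = 19.26. δu = √(δr² + δx²) = √(0.233 + 0.240) = 0.688, so δu/u = 0.0357.
Q is then a monomial in u, y:
δQ/Q = √((δu/u)² + (-2·δy/y)²) = √(0.00128 + 0.00170) = 0.0546
Q = 0.0001596, so δQ = 0.0546 × 0.0001596 = 8.71e-06.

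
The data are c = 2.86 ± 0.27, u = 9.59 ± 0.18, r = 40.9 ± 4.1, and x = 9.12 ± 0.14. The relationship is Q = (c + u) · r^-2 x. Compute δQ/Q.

0.203

Let w = c + u = 12.4. δw = √(δc² + δu²) = √(0.0729 + 0.0324) = 0.324, so δw/w = 0.0261.
Q is then a monomial in w, r, x:
δQ/Q = √((δw/w)² + (-2·δr/r)² + (1·δx/x)²) = √(0.000679 + 0.0402 + 0.000236) = 0.203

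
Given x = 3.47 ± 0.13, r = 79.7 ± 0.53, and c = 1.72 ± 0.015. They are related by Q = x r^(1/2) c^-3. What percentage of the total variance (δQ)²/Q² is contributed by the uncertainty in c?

(δQ/Q)² = (1·δx/x)² + (½·δr/r)² + (-3·δc/c)²
  x term: (1×0.0375)² = 0.00140
  r term: (0.5×0.00665)² = 1.11e-05
  c term: (-3×0.00872)² = 0.000684
Total = 0.00210. Share from c = 0.000684/0.00210 = 0.326.

32.6%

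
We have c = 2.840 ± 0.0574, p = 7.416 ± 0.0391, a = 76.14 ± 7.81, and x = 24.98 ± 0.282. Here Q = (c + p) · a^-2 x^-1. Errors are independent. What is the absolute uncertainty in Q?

1.46e-05

Let u = c + p = 10.26. δu = √(δc² + δp²) = √(0.00329 + 0.00153) = 0.0695, so δu/u = 0.00677.
Q is then a monomial in u, a, x:
δQ/Q = √((δu/u)² + (-2·δa/a)² + (-1·δx/x)²) = √(4.59e-05 + 0.0421 + 0.000127) = 0.206
Q = 7.082e-05, so δQ = 0.206 × 7.082e-05 = 1.46e-05.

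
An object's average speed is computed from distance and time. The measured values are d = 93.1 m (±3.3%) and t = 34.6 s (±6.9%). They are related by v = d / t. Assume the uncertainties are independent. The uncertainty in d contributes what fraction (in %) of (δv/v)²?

(δv/v)² = (1·δd/d)² + (-1·δt/t)²
  d term: (1×0.0330)² = 0.00109
  t term: (-1×0.0690)² = 0.00476
Total = 0.00585. Share from d = 0.00109/0.00585 = 0.186.

18.6%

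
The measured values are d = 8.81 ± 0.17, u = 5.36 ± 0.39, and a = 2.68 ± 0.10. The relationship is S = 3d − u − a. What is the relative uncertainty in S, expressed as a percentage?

3.53%

For a sum/difference, combine absolute errors in quadrature:
  (3·δd)² = 0.260;  (δu)² = 0.152;  (δa)² = 0.0100
δS = √(0.422) = 0.650
S = 18.4, so δS/S = 0.650/18.4 = 0.0353.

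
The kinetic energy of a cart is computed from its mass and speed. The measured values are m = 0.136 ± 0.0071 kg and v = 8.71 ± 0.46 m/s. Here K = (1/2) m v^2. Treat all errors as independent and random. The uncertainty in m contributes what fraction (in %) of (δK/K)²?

(δK/K)² = (1·δm/m)² + (2·δv/v)²
  m term: (1×0.0522)² = 0.00273
  v term: (2×0.0528)² = 0.0112
Total = 0.0139. Share from m = 0.00273/0.0139 = 0.196.

19.6%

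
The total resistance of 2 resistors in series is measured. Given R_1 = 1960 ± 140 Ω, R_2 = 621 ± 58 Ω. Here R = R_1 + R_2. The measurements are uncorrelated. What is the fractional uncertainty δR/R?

0.0587

Absolute uncertainties add in quadrature for a linear combination:
  (δR_1)² = 19600;  (δR_2)² = 3360
δR = √(23000) = 152 Ω
R = 2580 Ω, so δR/R = 152/2580 = 0.0587.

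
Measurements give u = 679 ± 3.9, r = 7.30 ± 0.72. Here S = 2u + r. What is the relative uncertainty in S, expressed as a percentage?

0.574%

S is a linear combination, so absolute uncertainties add in quadrature:
  (2·δu)² = 60.8;  (δr)² = 0.518
δS = √(61.4) = 7.83
S = 1370, so δS/S = 7.83/1370 = 0.00574.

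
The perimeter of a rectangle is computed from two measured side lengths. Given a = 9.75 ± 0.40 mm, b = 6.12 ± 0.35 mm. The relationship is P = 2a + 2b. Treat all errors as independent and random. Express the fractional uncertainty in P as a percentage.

Each term contributes (cᵢ δxᵢ)² to (δP)²:
  (2·δa)² = 0.640;  (2·δb)² = 0.490
δP = √(1.13) = 1.06 mm
P = 31.7 mm, so δP/P = 1.06/31.7 = 0.0335.

3.35%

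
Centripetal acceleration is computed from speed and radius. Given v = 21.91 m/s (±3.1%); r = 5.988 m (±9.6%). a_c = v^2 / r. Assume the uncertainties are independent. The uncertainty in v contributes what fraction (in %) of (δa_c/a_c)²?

(δa_c/a_c)² = (2·δv/v)² + (-1·δr/r)²
  v term: (2×0.0310)² = 0.00384
  r term: (-1×0.0960)² = 0.00922
Total = 0.0131. Share from v = 0.00384/0.0131 = 0.294.

29.4%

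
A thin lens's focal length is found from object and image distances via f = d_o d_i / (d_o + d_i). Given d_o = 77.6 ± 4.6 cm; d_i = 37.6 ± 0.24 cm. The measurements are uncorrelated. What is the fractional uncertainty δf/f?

∂f/∂d_o = (d_i/(d_o+d_i))² = 0.107;  ∂f/∂d_i = (d_o/(d_o+d_i))² = 0.454
δf = √((∂f/∂d_o · δd_o)² + (∂f/∂d_i · δd_i)²) = √(0.240 + 0.0119) = 0.502 cm
f = 25.3 cm, so δf/f = 0.502/25.3 = 0.0198.

0.0198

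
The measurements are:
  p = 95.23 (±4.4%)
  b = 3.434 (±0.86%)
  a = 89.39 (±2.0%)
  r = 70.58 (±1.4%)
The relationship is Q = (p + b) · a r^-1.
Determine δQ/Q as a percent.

4.90%

Let u = p + b = 98.66. δu = √(δp² + δb²) = √(17.6 + 0.000872) = 4.19, so δu/u = 0.0425.
Q is then a monomial in u, a, r:
δQ/Q = √((δu/u)² + (1·δa/a)² + (-1·δr/r)²) = √(0.00180 + 0.000400 + 0.000196) = 0.0490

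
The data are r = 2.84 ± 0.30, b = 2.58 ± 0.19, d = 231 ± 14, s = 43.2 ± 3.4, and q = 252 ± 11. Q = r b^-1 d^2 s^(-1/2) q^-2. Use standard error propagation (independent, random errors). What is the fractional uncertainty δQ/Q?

0.201

For a monomial Q ∝ r, b^-1, d^2, s^(-1/2), q^-2, fractional errors add in quadrature:
  (1·δr/r)² = (1×0.106)² = 0.0112;  (-1·δb/b)² = (-1×0.0736)² = 0.00542;  (2·δd/d)² = (2×0.0606)² = 0.0147;  (−½·δs/s)² = (-0.5×0.0787)² = 0.00155;  (-2·δq/q)² = (-2×0.0437)² = 0.00762
δQ/Q = √(0.0404) = 0.201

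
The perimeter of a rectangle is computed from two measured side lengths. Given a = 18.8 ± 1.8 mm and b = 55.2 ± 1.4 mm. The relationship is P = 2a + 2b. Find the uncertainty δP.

4.56 mm

Sums and differences: (δP)² = Σ (cᵢ δxᵢ)².
  (2·δa)² = 13.0;  (2·δb)² = 7.84
δP = √(20.8) = 4.56 mm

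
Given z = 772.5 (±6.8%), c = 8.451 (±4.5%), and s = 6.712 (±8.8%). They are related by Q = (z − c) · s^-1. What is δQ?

Let u = z − c = 764.0. δu = √(δz² + δc²) = √(2760 + 0.145) = 52.5, so δu/u = 0.0688.
Q is then a monomial in u, s:
δQ/Q = √((δu/u)² + (-1·δs/s)²) = √(0.00473 + 0.00774) = 0.112
Q = 113.8, so δQ = 0.112 × 113.8 = 12.7.

12.7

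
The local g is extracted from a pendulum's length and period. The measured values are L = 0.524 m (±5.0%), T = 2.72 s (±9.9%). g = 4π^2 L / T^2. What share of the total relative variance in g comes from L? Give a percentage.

(δg/g)² = (1·δL/L)² + (-2·δT/T)²
  L term: (1×0.0500)² = 0.00250
  T term: (-2×0.0990)² = 0.0392
Total = 0.0417. Share from L = 0.00250/0.0417 = 0.0599.

5.99%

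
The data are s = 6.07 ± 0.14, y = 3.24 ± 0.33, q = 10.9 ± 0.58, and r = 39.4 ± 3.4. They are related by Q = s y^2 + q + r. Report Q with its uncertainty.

114 ± 13.5

Let p = s·y^2 = 63.7. δp/p = √((1·δs/s)² + (2·δy/y)²) = √(0.000532 + 0.0415) = 0.205, so δp = 13.1.
Q = p + q + r: δQ = √(δp² + δq² + δr²) = √(171 + 0.336 + 11.6) = 13.5
Q = 114.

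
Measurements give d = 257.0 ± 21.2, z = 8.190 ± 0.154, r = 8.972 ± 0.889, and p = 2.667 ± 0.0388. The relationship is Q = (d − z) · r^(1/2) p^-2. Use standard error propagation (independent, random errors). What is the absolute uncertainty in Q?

Let u = d − z = 248.8. δu = √(δd² + δz²) = √(449 + 0.0237) = 21.2, so δu/u = 0.0852.
Q is then a monomial in u, r, p:
δQ/Q = √((δu/u)² + (½·δr/r)² + (-2·δp/p)²) = √(0.00726 + 0.00245 + 0.000847) = 0.103
Q = 104.8, so δQ = 0.103 × 104.8 = 10.8.

10.8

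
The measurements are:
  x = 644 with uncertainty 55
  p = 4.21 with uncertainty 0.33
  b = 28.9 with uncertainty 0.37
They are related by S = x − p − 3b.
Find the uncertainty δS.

Each term contributes (cᵢ δxᵢ)² to (δS)²:
  (δx)² = 3020;  (δp)² = 0.109;  (3·δb)² = 1.23
δS = √(3030) = 55.0

55.0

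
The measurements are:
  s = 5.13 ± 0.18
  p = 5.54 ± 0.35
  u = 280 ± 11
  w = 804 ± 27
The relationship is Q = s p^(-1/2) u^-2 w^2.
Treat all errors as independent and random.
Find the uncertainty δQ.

Products/powers → add relative errors in quadrature, weighted by exponent:
  (1·δs/s)² = (1×0.0351)² = 0.00123;  (−½·δp/p)² = (-0.5×0.0632)² = 0.000998;  (-2·δu/u)² = (-2×0.0393)² = 0.00617;  (2·δw/w)² = (2×0.0336)² = 0.00451
δQ/Q = √(0.0129) = 0.114
Q = 18.0, so δQ = 0.114 × 18.0 = 2.04.

2.04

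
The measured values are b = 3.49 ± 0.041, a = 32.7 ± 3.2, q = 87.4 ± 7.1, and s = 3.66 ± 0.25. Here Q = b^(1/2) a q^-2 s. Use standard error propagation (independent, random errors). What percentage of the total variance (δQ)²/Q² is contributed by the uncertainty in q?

64.9%

(δQ/Q)² = (½·δb/b)² + (1·δa/a)² + (-2·δq/q)² + (1·δs/s)²
  b term: (0.5×0.0117)² = 3.45e-05
  a term: (1×0.0979)² = 0.00958
  q term: (-2×0.0812)² = 0.0264
  s term: (1×0.0683)² = 0.00467
Total = 0.0407. Share from q = 0.0264/0.0407 = 0.649.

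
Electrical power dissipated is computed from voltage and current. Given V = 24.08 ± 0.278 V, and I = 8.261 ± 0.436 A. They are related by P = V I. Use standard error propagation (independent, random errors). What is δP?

10.7 W

Each factor contributes (exponent × relative error)² to (δP/P)²:
  (1·δV/V)² = (1×0.0115)² = 0.000133;  (1·δI/I)² = (1×0.0528)² = 0.00279
δP/P = √(0.00292) = 0.0540
P = 198.9 W, so δP = 0.0540 × 198.9 = 10.7 W.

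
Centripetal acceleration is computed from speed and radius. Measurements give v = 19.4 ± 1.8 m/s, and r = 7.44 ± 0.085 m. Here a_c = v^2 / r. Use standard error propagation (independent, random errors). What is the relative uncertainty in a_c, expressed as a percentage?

Products/powers → add relative errors in quadrature, weighted by exponent:
  (2·δv/v)² = (2×0.0928)² = 0.0344;  (-1·δr/r)² = (-1×0.0114)² = 0.000131
δa_c/a_c = √(0.0346) = 0.186

18.6%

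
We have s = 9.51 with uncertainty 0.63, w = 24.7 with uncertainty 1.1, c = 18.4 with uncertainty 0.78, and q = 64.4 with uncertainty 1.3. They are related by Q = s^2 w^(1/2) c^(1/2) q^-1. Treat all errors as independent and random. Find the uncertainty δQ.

Since Q is a product/quotient, work with relative uncertainties:
  (2·δs/s)² = (2×0.0662)² = 0.0176;  (½·δw/w)² = (0.5×0.0445)² = 0.000496;  (½·δc/c)² = (0.5×0.0424)² = 0.000449;  (-1·δq/q)² = (-1×0.0202)² = 0.000407
δQ/Q = √(0.0189) = 0.138
Q = 29.9, so δQ = 0.138 × 29.9 = 4.12.

4.12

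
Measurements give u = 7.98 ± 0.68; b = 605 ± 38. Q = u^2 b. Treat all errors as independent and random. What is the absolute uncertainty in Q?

7000

Products/powers → add relative errors in quadrature, weighted by exponent:
  (2·δu/u)² = (2×0.0852)² = 0.0290;  (1·δb/b)² = (1×0.0628)² = 0.00395
δQ/Q = √(0.0330) = 0.182
Q = 38500, so δQ = 0.182 × 38500 = 7000.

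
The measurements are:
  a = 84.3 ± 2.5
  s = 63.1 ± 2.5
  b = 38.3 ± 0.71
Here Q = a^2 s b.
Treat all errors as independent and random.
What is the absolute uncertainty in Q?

1.27e+06

Products/powers → add relative errors in quadrature, weighted by exponent:
  (2·δa/a)² = (2×0.0297)² = 0.00352;  (1·δs/s)² = (1×0.0396)² = 0.00157;  (1·δb/b)² = (1×0.0185)² = 0.000344
δQ/Q = √(0.00543) = 0.0737
Q = 1.72e+07, so δQ = 0.0737 × 1.72e+07 = 1.27e+06.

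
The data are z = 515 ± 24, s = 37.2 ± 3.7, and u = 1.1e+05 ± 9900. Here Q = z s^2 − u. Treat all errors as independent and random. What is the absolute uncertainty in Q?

Let p = z·s^2 = 7.13e+05. δp/p = √((1·δz/z)² + (2·δs/s)²) = √(0.00217 + 0.0396) = 0.204, so δp = 1.46e+05.
Q = p − u: δQ = √(δp² + δu²) = √(2.12e+10 + 9.8e+07) = 1.46e+05

1.46e+05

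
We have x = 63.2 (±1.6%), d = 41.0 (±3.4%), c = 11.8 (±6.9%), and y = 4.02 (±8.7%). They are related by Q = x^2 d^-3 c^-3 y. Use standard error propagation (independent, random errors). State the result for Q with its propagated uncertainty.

(1.42 ± 0.353) × 10^-4

Products/powers → add relative errors in quadrature, weighted by exponent:
  (2·δx/x)² = (2×0.0160)² = 0.00102;  (-3·δd/d)² = (-3×0.0340)² = 0.0104;  (-3·δc/c)² = (-3×0.0690)² = 0.0428;  (1·δy/y)² = (1×0.0870)² = 0.00757
δQ/Q = √(0.0618) = 0.249
Q = 0.000142, so δQ = 0.249 × 0.000142 = 3.53e-05.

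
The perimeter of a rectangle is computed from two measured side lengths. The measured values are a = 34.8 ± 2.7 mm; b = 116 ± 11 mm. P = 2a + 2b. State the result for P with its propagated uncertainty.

302 ± 22.7 mm

P is a linear combination, so absolute uncertainties add in quadrature:
  (2·δa)² = 29.2;  (2·δb)² = 484
δP = √(513) = 22.7 mm
P = 302 mm.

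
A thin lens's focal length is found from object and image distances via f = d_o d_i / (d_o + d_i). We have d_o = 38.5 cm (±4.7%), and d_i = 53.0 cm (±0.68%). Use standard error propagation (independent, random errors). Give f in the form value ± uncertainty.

∂f/∂d_o = (d_i/(d_o+d_i))² = 0.336;  ∂f/∂d_i = (d_o/(d_o+d_i))² = 0.177
δf = √((∂f/∂d_o · δd_o)² + (∂f/∂d_i · δd_i)²) = √(0.369 + 0.00407) = 0.610 cm
f = 22.3 cm.

22.3 ± 0.610 cm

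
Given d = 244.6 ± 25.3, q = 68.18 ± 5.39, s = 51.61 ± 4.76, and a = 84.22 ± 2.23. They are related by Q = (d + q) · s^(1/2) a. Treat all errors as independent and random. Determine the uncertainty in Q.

18600

Let u = d + q = 312.8. δu = √(δd² + δq²) = √(640 + 29.1) = 25.9, so δu/u = 0.0827.
Q is then a monomial in u, s, a:
δQ/Q = √((δu/u)² + (½·δs/s)² + (1·δa/a)²) = √(0.00684 + 0.00213 + 0.000701) = 0.0983
Q = 189200, so δQ = 0.0983 × 189200 = 18600.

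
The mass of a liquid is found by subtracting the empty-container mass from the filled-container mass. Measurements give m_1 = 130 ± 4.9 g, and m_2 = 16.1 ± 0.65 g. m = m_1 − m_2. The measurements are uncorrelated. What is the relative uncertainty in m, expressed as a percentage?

Sums and differences: (δm)² = Σ (cᵢ δxᵢ)².
  (δm_1)² = 24.0;  (δm_2)² = 0.423
δm = √(24.4) = 4.94 g
m = 114 g, so δm/m = 4.94/114 = 0.0434.

4.34%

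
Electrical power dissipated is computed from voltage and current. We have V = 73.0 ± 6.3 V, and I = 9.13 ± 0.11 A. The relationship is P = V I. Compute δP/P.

Each factor contributes (exponent × relative error)² to (δP/P)²:
  (1·δV/V)² = (1×0.0863)² = 0.00745;  (1·δI/I)² = (1×0.0120)² = 0.000145
δP/P = √(0.00759) = 0.0871

0.0871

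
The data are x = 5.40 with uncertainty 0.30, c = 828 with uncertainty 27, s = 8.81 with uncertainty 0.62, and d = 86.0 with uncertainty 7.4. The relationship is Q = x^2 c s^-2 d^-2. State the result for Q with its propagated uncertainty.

Q is a product of powers, so relative uncertainties combine in quadrature:
  (2·δx/x)² = (2×0.0556)² = 0.0123;  (1·δc/c)² = (1×0.0326)² = 0.00106;  (-2·δs/s)² = (-2×0.0704)² = 0.0198;  (-2·δd/d)² = (-2×0.0860)² = 0.0296
δQ/Q = √(0.0628) = 0.251
Q = 0.0421, so δQ = 0.251 × 0.0421 = 0.0105.

0.0421 ± 0.0105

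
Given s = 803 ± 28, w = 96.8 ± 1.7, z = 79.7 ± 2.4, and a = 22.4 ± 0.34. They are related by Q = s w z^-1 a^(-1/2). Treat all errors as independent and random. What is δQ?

10.3

Since Q is a product/quotient, work with relative uncertainties:
  (1·δs/s)² = (1×0.0349)² = 0.00122;  (1·δw/w)² = (1×0.0176)² = 0.000308;  (-1·δz/z)² = (-1×0.0301)² = 0.000907;  (−½·δa/a)² = (-0.5×0.0152)² = 5.76e-05
δQ/Q = √(0.00249) = 0.0499
Q = 206, so δQ = 0.0499 × 206 = 10.3.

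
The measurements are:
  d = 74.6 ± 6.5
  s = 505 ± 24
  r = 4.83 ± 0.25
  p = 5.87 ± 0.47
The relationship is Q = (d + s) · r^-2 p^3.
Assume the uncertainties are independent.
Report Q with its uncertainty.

Let u = d + s = 580. δu = √(δd² + δs²) = √(42.2 + 576) = 24.9, so δu/u = 0.0429.
Q is then a monomial in u, r, p:
δQ/Q = √((δu/u)² + (-2·δr/r)² + (3·δp/p)²) = √(0.00184 + 0.0107 + 0.0577) = 0.265
Q = 5030, so δQ = 0.265 × 5030 = 1330.

5030 ± 1330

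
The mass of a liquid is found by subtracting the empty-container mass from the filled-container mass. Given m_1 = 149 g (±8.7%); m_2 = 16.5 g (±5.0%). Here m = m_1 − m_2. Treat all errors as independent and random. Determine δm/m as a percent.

For a sum/difference, combine absolute errors in quadrature:
  (δm_1)² = 168;  (δm_2)² = 0.681
δm = √(169) = 13.0 g
m = 132 g, so δm/m = 13.0/132 = 0.0980.

9.80%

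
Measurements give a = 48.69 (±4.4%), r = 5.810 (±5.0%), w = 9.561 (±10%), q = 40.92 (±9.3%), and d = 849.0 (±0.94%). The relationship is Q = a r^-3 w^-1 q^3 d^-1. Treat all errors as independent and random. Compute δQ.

0.702

Products/powers → add relative errors in quadrature, weighted by exponent:
  (1·δa/a)² = (1×0.0440)² = 0.00194;  (-3·δr/r)² = (-3×0.0500)² = 0.0225;  (-1·δw/w)² = (-1×0.100)² = 0.0100;  (3·δq/q)² = (3×0.0930)² = 0.0778;  (-1·δd/d)² = (-1×0.00940)² = 8.84e-05
δQ/Q = √(0.112) = 0.335
Q = 2.096, so δQ = 0.335 × 2.096 = 0.702.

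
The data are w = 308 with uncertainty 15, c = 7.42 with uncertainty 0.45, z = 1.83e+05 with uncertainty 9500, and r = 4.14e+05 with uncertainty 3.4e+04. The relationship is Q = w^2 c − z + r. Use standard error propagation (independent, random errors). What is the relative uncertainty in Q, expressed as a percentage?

Let p = w^2·c = 7.04e+05. δp/p = √((2·δw/w)² + (1·δc/c)²) = √(0.00949 + 0.00368) = 0.115, so δp = 80800.
Q = p − z + r: δQ = √(δp² + δz² + δr²) = √(6.52e+09 + 9.02e+07 + 1.16e+09) = 88100
Q = 9.35e+05, so δQ/Q = 88100/9.35e+05 = 0.0943.

9.43%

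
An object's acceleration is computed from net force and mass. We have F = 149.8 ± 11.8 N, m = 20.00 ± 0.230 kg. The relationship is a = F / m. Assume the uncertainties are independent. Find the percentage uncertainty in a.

Since a is a product/quotient, work with relative uncertainties:
  (1·δF/F)² = (1×0.0788)² = 0.00620;  (-1·δm/m)² = (-1×0.0115)² = 0.000132
δa/a = √(0.00634) = 0.0796

7.96%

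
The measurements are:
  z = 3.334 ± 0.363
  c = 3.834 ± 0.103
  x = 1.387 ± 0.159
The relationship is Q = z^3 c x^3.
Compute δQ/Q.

0.475

Relative error in a monomial: (δQ/Q)² = Σ (nᵢ · δxᵢ/xᵢ)².
  (3·δz/z)² = (3×0.109)² = 0.107;  (1·δc/c)² = (1×0.0269)² = 0.000722;  (3·δx/x)² = (3×0.115)² = 0.118
δQ/Q = √(0.226) = 0.475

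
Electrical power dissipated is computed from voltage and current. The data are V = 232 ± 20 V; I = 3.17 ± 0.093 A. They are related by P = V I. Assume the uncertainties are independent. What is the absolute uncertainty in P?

Products/powers → add relative errors in quadrature, weighted by exponent:
  (1·δV/V)² = (1×0.0862)² = 0.00743;  (1·δI/I)² = (1×0.0293)² = 0.000861
δP/P = √(0.00829) = 0.0911
P = 735 W, so δP = 0.0911 × 735 = 67.0 W.

67.0 W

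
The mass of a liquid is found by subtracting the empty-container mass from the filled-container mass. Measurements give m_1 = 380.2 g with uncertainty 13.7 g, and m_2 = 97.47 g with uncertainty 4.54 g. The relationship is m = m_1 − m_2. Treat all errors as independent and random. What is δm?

m is a linear combination, so absolute uncertainties add in quadrature:
  (δm_1)² = 188;  (δm_2)² = 20.6
δm = √(208) = 14.4 g

14.4 g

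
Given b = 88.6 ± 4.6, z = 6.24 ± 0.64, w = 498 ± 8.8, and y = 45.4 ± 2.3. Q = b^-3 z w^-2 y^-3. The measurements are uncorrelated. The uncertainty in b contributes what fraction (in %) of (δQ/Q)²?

(δQ/Q)² = (-3·δb/b)² + (1·δz/z)² + (-2·δw/w)² + (-3·δy/y)²
  b term: (-3×0.0519)² = 0.0243
  z term: (1×0.103)² = 0.0105
  w term: (-2×0.0177)² = 0.00125
  y term: (-3×0.0507)² = 0.0231
Total = 0.0591. Share from b = 0.0243/0.0591 = 0.410.

41.0%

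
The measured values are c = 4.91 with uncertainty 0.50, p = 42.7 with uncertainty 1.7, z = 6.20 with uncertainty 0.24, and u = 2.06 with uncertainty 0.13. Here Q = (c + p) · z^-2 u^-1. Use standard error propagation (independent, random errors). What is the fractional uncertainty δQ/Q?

0.107

Let w = c + p = 47.6. δw = √(δc² + δp²) = √(0.250 + 2.89) = 1.77, so δw/w = 0.0372.
Q is then a monomial in w, z, u:
δQ/Q = √((δw/w)² + (-2·δz/z)² + (-1·δu/u)²) = √(0.00139 + 0.00599 + 0.00398) = 0.107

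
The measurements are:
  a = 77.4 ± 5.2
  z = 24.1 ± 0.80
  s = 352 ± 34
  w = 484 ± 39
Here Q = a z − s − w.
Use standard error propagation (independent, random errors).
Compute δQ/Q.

0.145

Let p = a·z = 1870. δp/p = √((1·δa/a)² + (1·δz/z)²) = √(0.00451 + 0.00110) = 0.0749, so δp = 140.
Q = p − s − w: δQ = √(δp² + δs² + δw²) = √(19500 + 1160 + 1520) = 149
Q = 1030, so δQ/Q = 149/1030 = 0.145.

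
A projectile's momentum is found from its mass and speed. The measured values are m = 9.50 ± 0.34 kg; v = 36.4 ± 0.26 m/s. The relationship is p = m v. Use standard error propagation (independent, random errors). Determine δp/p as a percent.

3.65%

Products/powers → add relative errors in quadrature, weighted by exponent:
  (1·δm/m)² = (1×0.0358)² = 0.00128;  (1·δv/v)² = (1×0.00714)² = 5.1e-05
δp/p = √(0.00133) = 0.0365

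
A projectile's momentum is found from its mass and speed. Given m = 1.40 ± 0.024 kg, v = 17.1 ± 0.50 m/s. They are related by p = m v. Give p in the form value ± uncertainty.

23.9 ± 0.811 kg·m/s

Since p is a product/quotient, work with relative uncertainties:
  (1·δm/m)² = (1×0.0171)² = 0.000294;  (1·δv/v)² = (1×0.0292)² = 0.000855
δp/p = √(0.00115) = 0.0339
p = 23.9 kg·m/s, so δp = 0.0339 × 23.9 = 0.811 kg·m/s.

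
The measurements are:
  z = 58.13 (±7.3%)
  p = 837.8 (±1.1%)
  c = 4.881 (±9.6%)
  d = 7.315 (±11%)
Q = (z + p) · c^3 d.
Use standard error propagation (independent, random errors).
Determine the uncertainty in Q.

2.35e+05

Let u = z + p = 895.9. δu = √(δz² + δp²) = √(18.0 + 84.9) = 10.1, so δu/u = 0.0113.
Q is then a monomial in u, c, d:
δQ/Q = √((δu/u)² + (3·δc/c)² + (1·δd/d)²) = √(0.000128 + 0.0829 + 0.0121) = 0.308
Q = 762100, so δQ = 0.308 × 762100 = 2.35e+05.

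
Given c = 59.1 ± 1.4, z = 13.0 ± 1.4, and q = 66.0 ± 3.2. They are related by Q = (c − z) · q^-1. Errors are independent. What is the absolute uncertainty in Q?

0.0452

Let u = c − z = 46.1. δu = √(δc² + δz²) = √(1.96 + 1.96) = 1.98, so δu/u = 0.0429.
Q is then a monomial in u, q:
δQ/Q = √((δu/u)² + (-1·δq/q)²) = √(0.00184 + 0.00235) = 0.0648
Q = 0.698, so δQ = 0.0648 × 0.698 = 0.0452.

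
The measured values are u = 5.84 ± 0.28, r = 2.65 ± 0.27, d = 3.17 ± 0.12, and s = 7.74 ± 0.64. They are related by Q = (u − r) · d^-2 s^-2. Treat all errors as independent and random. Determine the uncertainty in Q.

Let w = u − r = 3.19. δw = √(δu² + δr²) = √(0.0784 + 0.0729) = 0.389, so δw/w = 0.122.
Q is then a monomial in w, d, s:
δQ/Q = √((δw/w)² + (-2·δd/d)² + (-2·δs/s)²) = √(0.0149 + 0.00573 + 0.0273) = 0.219
Q = 0.00530, so δQ = 0.219 × 0.00530 = 0.00116.

0.00116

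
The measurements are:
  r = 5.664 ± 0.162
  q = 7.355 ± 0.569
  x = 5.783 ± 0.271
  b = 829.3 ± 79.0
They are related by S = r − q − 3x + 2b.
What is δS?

158

Each term contributes (cᵢ δxᵢ)² to (δS)²:
  (δr)² = 0.0262;  (δq)² = 0.324;  (3·δx)² = 0.661;  (2·δb)² = 25000
δS = √(25000) = 158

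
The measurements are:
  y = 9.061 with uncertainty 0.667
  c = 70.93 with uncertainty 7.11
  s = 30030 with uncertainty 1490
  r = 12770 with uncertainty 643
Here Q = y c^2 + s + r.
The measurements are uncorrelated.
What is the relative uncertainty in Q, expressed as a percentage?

Let p = y·c^2 = 45590. δp/p = √((1·δy/y)² + (2·δc/c)²) = √(0.00542 + 0.0402) = 0.214, so δp = 9740.
Q = p + s + r: δQ = √(δp² + δs² + δr²) = √(9.48e+07 + 2.22e+06 + 4.13e+05) = 9870
Q = 88390, so δQ/Q = 9870/88390 = 0.112.

11.2%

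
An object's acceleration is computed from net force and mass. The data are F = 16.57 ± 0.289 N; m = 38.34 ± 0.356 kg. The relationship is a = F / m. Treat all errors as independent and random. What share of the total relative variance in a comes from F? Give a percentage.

(δa/a)² = (1·δF/F)² + (-1·δm/m)²
  F term: (1×0.0174)² = 0.000304
  m term: (-1×0.00929)² = 8.62e-05
Total = 0.000390. Share from F = 0.000304/0.000390 = 0.779.

77.9%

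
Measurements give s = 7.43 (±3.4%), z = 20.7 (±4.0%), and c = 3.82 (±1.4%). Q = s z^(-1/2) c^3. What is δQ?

Relative error in a monomial: (δQ/Q)² = Σ (nᵢ · δxᵢ/xᵢ)².
  (1·δs/s)² = (1×0.0340)² = 0.00116;  (−½·δz/z)² = (-0.5×0.0400)² = 0.000400;  (3·δc/c)² = (3×0.0140)² = 0.00176
δQ/Q = √(0.00332) = 0.0576
Q = 91.0, so δQ = 0.0576 × 91.0 = 5.25.

5.25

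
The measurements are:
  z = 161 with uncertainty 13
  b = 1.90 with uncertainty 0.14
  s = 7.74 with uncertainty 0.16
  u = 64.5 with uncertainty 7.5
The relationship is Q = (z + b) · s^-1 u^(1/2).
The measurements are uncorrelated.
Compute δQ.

17.1

Let w = z + b = 163. δw = √(δz² + δb²) = √(169 + 0.0196) = 13.0, so δw/w = 0.0798.
Q is then a monomial in w, s, u:
δQ/Q = √((δw/w)² + (-1·δs/s)² + (½·δu/u)²) = √(0.00637 + 0.000427 + 0.00338) = 0.101
Q = 169, so δQ = 0.101 × 169 = 17.1.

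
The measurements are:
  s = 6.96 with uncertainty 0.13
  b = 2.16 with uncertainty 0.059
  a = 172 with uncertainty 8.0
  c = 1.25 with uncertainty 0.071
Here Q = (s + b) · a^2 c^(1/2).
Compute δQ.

29700

Let u = s + b = 9.12. δu = √(δs² + δb²) = √(0.0169 + 0.00348) = 0.143, so δu/u = 0.0157.
Q is then a monomial in u, a, c:
δQ/Q = √((δu/u)² + (2·δa/a)² + (½·δc/c)²) = √(0.000245 + 0.00865 + 0.000807) = 0.0985
Q = 3.02e+05, so δQ = 0.0985 × 3.02e+05 = 29700.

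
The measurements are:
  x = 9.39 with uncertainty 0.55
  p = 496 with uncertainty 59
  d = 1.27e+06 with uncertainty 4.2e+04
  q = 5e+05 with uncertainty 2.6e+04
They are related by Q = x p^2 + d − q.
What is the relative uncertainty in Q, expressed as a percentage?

18.4%

Let w = x·p^2 = 2.31e+06. δw/w = √((1·δx/x)² + (2·δp/p)²) = √(0.00343 + 0.0566) = 0.245, so δw = 5.66e+05.
Q = w + d − q: δQ = √(δw² + δd² + δq²) = √(3.2e+11 + 1.76e+09 + 6.76e+08) = 5.68e+05
Q = 3.08e+06, so δQ/Q = 5.68e+05/3.08e+06 = 0.184.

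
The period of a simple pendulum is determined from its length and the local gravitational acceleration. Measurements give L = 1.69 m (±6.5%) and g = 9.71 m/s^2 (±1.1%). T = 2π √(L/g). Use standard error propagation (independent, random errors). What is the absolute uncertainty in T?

Each factor contributes (exponent × relative error)² to (δT/T)²:
  (½·δL/L)² = (0.5×0.0650)² = 0.00106;  (−½·δg/g)² = (-0.5×0.0110)² = 3.03e-05
δT/T = √(0.00109) = 0.0330
T = 2.62 s, so δT = 0.0330 × 2.62 = 0.0864 s.

0.0864 s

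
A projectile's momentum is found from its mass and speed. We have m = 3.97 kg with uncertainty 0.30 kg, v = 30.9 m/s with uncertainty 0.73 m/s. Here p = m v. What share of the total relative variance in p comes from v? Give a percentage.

8.90%

(δp/p)² = (1·δm/m)² + (1·δv/v)²
  m term: (1×0.0756)² = 0.00571
  v term: (1×0.0236)² = 0.000558
Total = 0.00627. Share from v = 0.000558/0.00627 = 0.0890.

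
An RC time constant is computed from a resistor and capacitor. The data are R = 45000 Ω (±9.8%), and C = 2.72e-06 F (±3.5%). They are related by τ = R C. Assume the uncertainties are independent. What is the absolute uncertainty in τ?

Products/powers → add relative errors in quadrature, weighted by exponent:
  (1·δR/R)² = (1×0.0980)² = 0.00960;  (1·δC/C)² = (1×0.0350)² = 0.00123
δτ/τ = √(0.0108) = 0.104
τ = 0.122 s, so δτ = 0.104 × 0.122 = 0.0127 s.

0.0127 s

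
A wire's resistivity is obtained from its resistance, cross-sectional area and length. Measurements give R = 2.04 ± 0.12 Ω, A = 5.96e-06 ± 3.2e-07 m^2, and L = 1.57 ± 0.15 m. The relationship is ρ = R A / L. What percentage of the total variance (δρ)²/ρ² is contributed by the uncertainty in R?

22.4%

(δρ/ρ)² = (1·δR/R)² + (1·δA/A)² + (-1·δL/L)²
  R term: (1×0.0588)² = 0.00346
  A term: (1×0.0537)² = 0.00288
  L term: (-1×0.0955)² = 0.00913
Total = 0.0155. Share from R = 0.00346/0.0155 = 0.224.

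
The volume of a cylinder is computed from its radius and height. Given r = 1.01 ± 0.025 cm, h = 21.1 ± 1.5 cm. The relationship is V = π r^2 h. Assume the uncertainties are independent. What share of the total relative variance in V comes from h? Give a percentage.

67.3%

(δV/V)² = (2·δr/r)² + (1·δh/h)²
  r term: (2×0.0248)² = 0.00245
  h term: (1×0.0711)² = 0.00505
Total = 0.00750. Share from h = 0.00505/0.00750 = 0.673.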